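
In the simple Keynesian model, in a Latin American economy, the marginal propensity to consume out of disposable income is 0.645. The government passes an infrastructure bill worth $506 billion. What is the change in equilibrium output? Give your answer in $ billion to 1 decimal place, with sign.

Spending multiplier = 1/(1 − MPC) = 1/(1 − 0.645) = 1/0.355 ≈ 2.817.
ΔY = k × ΔG = (+$506 billion) / 0.355 ≈ +$1,425.4 billion.

+$1,425.4 billion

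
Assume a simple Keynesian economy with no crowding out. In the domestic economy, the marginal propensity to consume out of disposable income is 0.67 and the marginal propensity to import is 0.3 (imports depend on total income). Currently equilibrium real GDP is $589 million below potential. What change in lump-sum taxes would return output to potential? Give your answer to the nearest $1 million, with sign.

−$554 million

Spending multiplier = 1/(1 − c + m) = 1/(1 − 0.67 + 0.3) = 1/0.63 ≈ 1.587.
Tax multiplier = −c·k = −0.67/0.63 ≈ −1.063. Need ΔY = +$589 million, so ΔT = ΔY/(−c·k) = −(+$589 million) × 0.63 / 0.67 ≈ −$554 million.
The government should cut lump-sum taxes by $554 million.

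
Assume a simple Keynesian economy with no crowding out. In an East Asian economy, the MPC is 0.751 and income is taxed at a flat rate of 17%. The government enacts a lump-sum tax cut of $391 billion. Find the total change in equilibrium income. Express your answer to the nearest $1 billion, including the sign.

A lump-sum tax change of −$391 billion shifts disposable income by +$391 billion; first-round consumption changes by −c × ΔT = −0.751 × (−$391 billion) = +$293.641 billion.
Expenditure multiplier = 1/(1 − c(1−t)) = 1/(1 − 0.751×0.83) = 1/0.37667 ≈ 2.655.
The tax multiplier is −c × k ≈ −1.994, so ΔY = k × (−c·ΔT) = (+$293.641 billion) / 0.37667 ≈ +$780 billion.

+$780 billion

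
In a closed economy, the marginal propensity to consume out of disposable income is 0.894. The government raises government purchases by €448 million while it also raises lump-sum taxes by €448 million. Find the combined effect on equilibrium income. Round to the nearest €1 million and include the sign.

+€448 million

Expenditure multiplier = 1/(1 − MPC) = 1/(1 − 0.894) = 1/0.106 ≈ 9.434.
ΔG contributes k·ΔG = (+€448 million) / 0.106 ≈ +€4,226.4 million.
ΔT of +€448 million changes first-round spending by −c·ΔT = −€400.512 million, contributing k·(−c·ΔT) = (−€400.512 million) / 0.106 ≈ −€3,778.4 million.
With ΔG = ΔT and no other leakages, the balanced-budget multiplier is 1, so ΔY = ΔG = +€448 million.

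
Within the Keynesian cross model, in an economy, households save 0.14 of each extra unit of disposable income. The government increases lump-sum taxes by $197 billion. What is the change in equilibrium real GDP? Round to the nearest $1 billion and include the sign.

MPC = 1 − MPS = 1 − 0.14 = 0.86.
A lump-sum tax change of +$197 billion shifts disposable income by −$197 billion; first-round consumption changes by −c × ΔT = −0.86 × (+$197 billion) = −$169.42 billion.
Expenditure multiplier = 1/(1 − MPC) = 1/(1 − 0.86) = 1/0.14 ≈ 7.143.
The tax multiplier is −c × k ≈ −6.143, so ΔY = k × (−c·ΔT) = (−$169.42 billion) / 0.14 ≈ −$1,210 billion.

−$1,210 billion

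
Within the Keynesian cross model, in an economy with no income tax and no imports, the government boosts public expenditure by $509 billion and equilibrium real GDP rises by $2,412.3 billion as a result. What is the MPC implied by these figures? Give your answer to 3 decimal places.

0.789

Implied spending multiplier k = ΔY/ΔG = 2,412.3/509 ≈ 4.7393.
Since k = 1/(1 − MPC), MPC = 1 − 1/k = 1 − ΔG/ΔY = 1 − 509/2,412.3 ≈ 0.789.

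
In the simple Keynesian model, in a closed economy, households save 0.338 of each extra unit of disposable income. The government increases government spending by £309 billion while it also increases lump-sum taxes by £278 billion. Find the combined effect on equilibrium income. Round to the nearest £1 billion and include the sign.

MPC = 1 − MPS = 1 − 0.338 = 0.662.
Expenditure multiplier = 1/(1 − MPC) = 1/(1 − 0.662) = 1/0.338 ≈ 2.959.
ΔG contributes k·ΔG = (+£309 billion) / 0.338 ≈ +£914.2 billion.
ΔT of +£278 billion changes first-round spending by −c·ΔT = −£184.036 billion, contributing k·(−c·ΔT) = (−£184.036 billion) / 0.338 ≈ −£544.5 billion.
Net ΔY = k(ΔG − c·ΔT) = (+£124.964 billion) / 0.338 ≈ +£370 billion.

+£370 billion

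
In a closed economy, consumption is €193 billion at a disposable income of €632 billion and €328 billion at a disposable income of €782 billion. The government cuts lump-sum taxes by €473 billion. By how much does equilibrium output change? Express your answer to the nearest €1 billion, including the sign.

MPC = ΔC/ΔYd = (328 − 193)/(782 − 632) = 135/150 = 0.9.
A lump-sum tax change of −€473 billion shifts disposable income by +€473 billion; first-round consumption changes by −c × ΔT = −0.9 × (−€473 billion) = +€425.7 billion.
Expenditure multiplier = 1/(1 − MPC) = 1/(1 − 0.9) = 1/0.1 = 10.
The tax multiplier is −c × k = −9, so ΔY = k × (−c·ΔT) = (+€425.7 billion) / 0.1 = +€4,257 billion.

+€4,257 billion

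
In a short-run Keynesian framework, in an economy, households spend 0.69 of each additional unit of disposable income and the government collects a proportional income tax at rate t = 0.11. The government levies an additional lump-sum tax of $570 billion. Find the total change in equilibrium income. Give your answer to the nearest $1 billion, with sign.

A lump-sum tax change of +$570 billion shifts disposable income by −$570 billion; first-round consumption changes by −c × ΔT = −0.69 × (+$570 billion) = −$393.3 billion.
Expenditure multiplier = 1/(1 − c(1−t)) = 1/(1 − 0.69×0.89) = 1/0.3859 ≈ 2.591.
The tax multiplier is −c × k ≈ −1.788, so ΔY = k × (−c·ΔT) = (−$393.3 billion) / 0.3859 ≈ −$1,019 billion.

−$1,019 billion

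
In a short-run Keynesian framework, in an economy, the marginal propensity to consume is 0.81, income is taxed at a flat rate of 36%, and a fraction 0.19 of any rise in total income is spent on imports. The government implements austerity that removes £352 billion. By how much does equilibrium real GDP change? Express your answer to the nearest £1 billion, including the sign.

−£524 billion

Spending multiplier = 1/(1 − c(1−t) + m) = 1/(1 − 0.81×0.64 + 0.19) = 1/0.6716 ≈ 1.489.
ΔY = k × ΔG = (−£352 billion) / 0.6716 ≈ −£524 billion.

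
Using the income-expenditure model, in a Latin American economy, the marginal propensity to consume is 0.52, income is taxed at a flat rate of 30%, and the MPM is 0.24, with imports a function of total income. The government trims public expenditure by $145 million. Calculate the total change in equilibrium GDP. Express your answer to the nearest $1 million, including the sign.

−$166 million

Expenditure multiplier = 1/(1 − c(1−t) + m) = 1/(1 − 0.52×0.7 + 0.24) = 1/0.876 ≈ 1.142.
ΔY = k × ΔG = (−$145 million) / 0.876 ≈ −$166 million.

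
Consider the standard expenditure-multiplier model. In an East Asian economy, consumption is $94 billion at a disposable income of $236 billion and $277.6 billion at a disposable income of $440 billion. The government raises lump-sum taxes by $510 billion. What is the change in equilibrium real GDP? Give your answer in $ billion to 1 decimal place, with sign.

−$4,590.0 billion

MPC = ΔC/ΔYd = (277.6 − 94)/(440 − 236) = 183.6/204 = 0.9.
A lump-sum tax change of +$510 billion shifts disposable income by −$510 billion; first-round consumption changes by −c × ΔT = −0.9 × (+$510 billion) = −$459 billion.
Expenditure multiplier = 1/(1 − MPC) = 1/(1 − 0.9) = 1/0.1 = 10.
The tax multiplier is −c × k = −9, so ΔY = k × (−c·ΔT) = (−$459 billion) / 0.1 = −$4,590 billion.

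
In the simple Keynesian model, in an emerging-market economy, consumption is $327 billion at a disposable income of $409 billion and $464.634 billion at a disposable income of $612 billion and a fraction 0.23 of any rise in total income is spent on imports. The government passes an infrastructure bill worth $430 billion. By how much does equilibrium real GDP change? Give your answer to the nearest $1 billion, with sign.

MPC = ΔC/ΔYd = (464.634 − 327)/(612 − 409) = 137.634/203 = 0.678.
Expenditure multiplier = 1/(1 − c + m) = 1/(1 − 0.678 + 0.23) = 1/0.552 ≈ 1.812.
ΔY = k × ΔG = (+$430 billion) / 0.552 ≈ +$779 billion.

+$779 billion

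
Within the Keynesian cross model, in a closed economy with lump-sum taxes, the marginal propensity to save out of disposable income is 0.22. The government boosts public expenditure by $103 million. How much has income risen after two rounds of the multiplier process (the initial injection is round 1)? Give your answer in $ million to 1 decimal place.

$183.3 million

MPC = 1 − MPS = 1 − 0.22 = 0.78.
Round 1 adds ΔG = $103 million; each later round is MPC = 0.78 times the previous.
After 2 rounds: 103 + 80.34 = ΔG·(1 − c^2)/(1 − c) = 103 × (1 − 0.6084)/0.22 ≈ $183.3 million.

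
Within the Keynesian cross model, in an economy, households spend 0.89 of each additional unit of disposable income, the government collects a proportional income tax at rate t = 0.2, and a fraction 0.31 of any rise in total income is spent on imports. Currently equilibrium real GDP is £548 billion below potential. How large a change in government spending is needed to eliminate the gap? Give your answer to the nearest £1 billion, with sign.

Spending multiplier = 1/(1 − c(1−t) + m) = 1/(1 − 0.89×0.8 + 0.31) = 1/0.598 ≈ 1.672.
Need ΔY = +£548 billion, so ΔG = ΔY/k = (+£548 billion) × 0.598 ≈ +£328 billion.
The government should increase government spending by £328 billion.

+£328 billion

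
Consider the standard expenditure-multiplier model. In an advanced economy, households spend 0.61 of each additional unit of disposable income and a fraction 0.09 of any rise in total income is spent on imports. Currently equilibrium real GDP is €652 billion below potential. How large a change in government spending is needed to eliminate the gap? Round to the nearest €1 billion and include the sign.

+€313 billion

Spending multiplier = 1/(1 − c + m) = 1/(1 − 0.61 + 0.09) = 1/0.48 ≈ 2.083.
Need ΔY = +€652 billion, so ΔG = ΔY/k = (+€652 billion) × 0.48 ≈ +€313 billion.
The government should increase government spending by €313 billion.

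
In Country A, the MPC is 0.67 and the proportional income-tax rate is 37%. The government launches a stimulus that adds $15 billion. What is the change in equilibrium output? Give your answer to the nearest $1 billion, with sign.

+$26 billion

Spending multiplier = 1/(1 − c(1−t)) = 1/(1 − 0.67×0.63) = 1/0.5779 ≈ 1.73.
ΔY = k × ΔG = (+$15 billion) / 0.5779 ≈ +$26 billion.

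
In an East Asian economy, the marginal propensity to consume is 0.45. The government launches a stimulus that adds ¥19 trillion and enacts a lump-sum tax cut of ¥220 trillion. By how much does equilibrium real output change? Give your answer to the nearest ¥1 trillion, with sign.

Expenditure multiplier = 1/(1 − MPC) = 1/(1 − 0.45) = 1/0.55 ≈ 1.818.
ΔG contributes k·ΔG = (+¥19 trillion) / 0.55 ≈ +¥34.5 trillion.
ΔT of −¥220 trillion changes first-round spending by −c·ΔT = +¥99 trillion, contributing k·(−c·ΔT) = (+¥99 trillion) / 0.55 = +¥180 trillion.
Net ΔY = k(ΔG − c·ΔT) = (+¥118 trillion) / 0.55 ≈ +¥215 trillion.

+¥215 trillion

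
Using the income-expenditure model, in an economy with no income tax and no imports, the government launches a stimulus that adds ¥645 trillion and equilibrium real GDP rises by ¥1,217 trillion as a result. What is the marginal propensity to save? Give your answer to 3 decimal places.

0.530

Implied spending multiplier k = ΔY/ΔG = 1,217/645 ≈ 1.8868.
Since k = 1/(1 − MPC), MPC = 1 − 1/k = 1 − ΔG/ΔY = 1 − 645/1,217 ≈ 0.470.
MPS = 1 − MPC = 0.530.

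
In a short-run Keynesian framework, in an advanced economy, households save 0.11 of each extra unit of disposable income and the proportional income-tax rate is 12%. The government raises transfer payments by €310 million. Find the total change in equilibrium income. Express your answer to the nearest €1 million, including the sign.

+€1,273 million

MPC = 1 − MPS = 1 − 0.11 = 0.89.
The transfer change shifts disposable income by +€310 million, so first-round consumption changes by c·ΔTR = 0.89 × (+€310 million) = +€275.9 million.
Expenditure multiplier = 1/(1 − c(1−t)) = 1/(1 − 0.89×0.88) = 1/0.2168 ≈ 4.613.
The transfer multiplier is c × k ≈ 4.105, so ΔY = k × (c·ΔTR) = (+€275.9 million) / 0.2168 ≈ +€1,273 million.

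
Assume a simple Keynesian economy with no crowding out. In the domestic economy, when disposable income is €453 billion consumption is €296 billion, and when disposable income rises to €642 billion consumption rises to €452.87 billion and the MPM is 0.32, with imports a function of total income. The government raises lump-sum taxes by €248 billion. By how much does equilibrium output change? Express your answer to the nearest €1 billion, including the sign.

MPC = ΔC/ΔYd = (452.87 − 296)/(642 − 453) = 156.87/189 = 0.83.
A lump-sum tax change of +€248 billion shifts disposable income by −€248 billion; first-round consumption changes by −c × ΔT = −0.83 × (+€248 billion) = −€205.84 billion.
Expenditure multiplier = 1/(1 − c + m) = 1/(1 − 0.83 + 0.32) = 1/0.49 ≈ 2.041.
The tax multiplier is −c × k ≈ −1.694, so ΔY = k × (−c·ΔT) = (−€205.84 billion) / 0.49 ≈ −€420 billion.

−€420 billion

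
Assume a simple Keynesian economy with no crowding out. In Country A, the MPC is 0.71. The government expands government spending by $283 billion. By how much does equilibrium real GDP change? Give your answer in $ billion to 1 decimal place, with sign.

Expenditure multiplier = 1/(1 − MPC) = 1/(1 − 0.71) = 1/0.29 ≈ 3.448.
ΔY = k × ΔG = (+$283 billion) / 0.29 ≈ +$975.9 billion.

+$975.9 billion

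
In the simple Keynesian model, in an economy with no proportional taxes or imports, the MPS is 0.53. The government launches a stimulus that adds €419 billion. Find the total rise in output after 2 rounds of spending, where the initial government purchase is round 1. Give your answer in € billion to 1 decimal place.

€615.9 billion

MPC = 1 − MPS = 1 − 0.53 = 0.47.
Round 1 adds ΔG = €419 billion; each later round is MPC = 0.47 times the previous.
After 2 rounds: 419 + 196.93 = ΔG·(1 − c^2)/(1 − c) = 419 × (1 − 0.2209)/0.53 ≈ €615.9 billion.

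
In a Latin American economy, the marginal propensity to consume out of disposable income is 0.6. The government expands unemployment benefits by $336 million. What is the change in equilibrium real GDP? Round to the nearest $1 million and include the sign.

The transfer change shifts disposable income by +$336 million, so first-round consumption changes by c·ΔTR = 0.6 × (+$336 million) = +$201.6 million.
Expenditure multiplier = 1/(1 − MPC) = 1/(1 − 0.6) = 1/0.4 = 2.5.
The transfer multiplier is c × k = 1.5, so ΔY = k × (c·ΔTR) = (+$201.6 million) / 0.4 = +$504 million.

+$504 million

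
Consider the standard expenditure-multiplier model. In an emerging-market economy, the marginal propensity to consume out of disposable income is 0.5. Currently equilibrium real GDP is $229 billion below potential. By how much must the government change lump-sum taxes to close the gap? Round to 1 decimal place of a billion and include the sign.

−$229.0 billion

Spending multiplier = 1/(1 − MPC) = 1/(1 − 0.5) = 1/0.5 = 2.
Tax multiplier = −c·k = −0.5/0.5 = −1. Need ΔY = +$229 billion, so ΔT = ΔY/(−c·k) = −(+$229 billion) × 0.5 / 0.5 = −$229 billion.
The government should cut lump-sum taxes by $229 billion.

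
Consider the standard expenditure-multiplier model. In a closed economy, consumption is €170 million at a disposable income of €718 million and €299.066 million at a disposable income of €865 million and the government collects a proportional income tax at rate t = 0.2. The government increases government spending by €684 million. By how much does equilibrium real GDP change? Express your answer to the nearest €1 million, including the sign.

+€2,298 million

MPC = ΔC/ΔYd = (299.066 − 170)/(865 − 718) = 129.066/147 = 0.878.
Government-spending multiplier = 1/(1 − c(1−t)) = 1/(1 − 0.878×0.8) = 1/0.2976 ≈ 3.36.
ΔY = k × ΔG = (+€684 million) / 0.2976 ≈ +€2,298 million.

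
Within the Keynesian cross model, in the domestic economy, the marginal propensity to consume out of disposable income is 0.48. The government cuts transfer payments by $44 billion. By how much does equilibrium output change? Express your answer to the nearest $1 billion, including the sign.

−$41 billion

The transfer change shifts disposable income by −$44 billion, so first-round consumption changes by c·ΔTR = 0.48 × (−$44 billion) = −$21.12 billion.
Expenditure multiplier = 1/(1 − MPC) = 1/(1 − 0.48) = 1/0.52 ≈ 1.923.
The transfer multiplier is c × k ≈ 0.923, so ΔY = k × (c·ΔTR) = (−$21.12 billion) / 0.52 ≈ −$41 billion.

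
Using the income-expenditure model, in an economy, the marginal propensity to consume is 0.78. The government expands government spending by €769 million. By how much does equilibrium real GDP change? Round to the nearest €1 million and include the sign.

Spending multiplier = 1/(1 − MPC) = 1/(1 − 0.78) = 1/0.22 ≈ 4.545.
ΔY = k × ΔG = (+€769 million) / 0.22 ≈ +€3,495 million.

+€3,495 million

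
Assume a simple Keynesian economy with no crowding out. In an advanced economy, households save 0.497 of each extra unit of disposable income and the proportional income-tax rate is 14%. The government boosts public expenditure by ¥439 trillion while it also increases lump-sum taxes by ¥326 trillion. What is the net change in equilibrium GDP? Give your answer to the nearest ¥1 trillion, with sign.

MPC = 1 − MPS = 1 − 0.497 = 0.503.
Expenditure multiplier = 1/(1 − c(1−t)) = 1/(1 − 0.503×0.86) = 1/0.56742 ≈ 1.762.
ΔG contributes k·ΔG = (+¥439 trillion) / 0.56742 ≈ +¥773.7 trillion.
ΔT of +¥326 trillion changes first-round spending by −c·ΔT = −¥163.978 trillion, contributing k·(−c·ΔT) = (−¥163.978 trillion) / 0.56742 ≈ −¥289 trillion.
Net ΔY = k(ΔG − c·ΔT) = (+¥275.022 trillion) / 0.56742 ≈ +¥485 trillion.

+¥485 trillion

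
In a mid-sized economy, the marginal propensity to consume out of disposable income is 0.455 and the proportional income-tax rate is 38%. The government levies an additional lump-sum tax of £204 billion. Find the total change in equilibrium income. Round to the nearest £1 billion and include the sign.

A lump-sum tax change of +£204 billion shifts disposable income by −£204 billion; first-round consumption changes by −c × ΔT = −0.455 × (+£204 billion) = −£92.82 billion.
Expenditure multiplier = 1/(1 − c(1−t)) = 1/(1 − 0.455×0.62) = 1/0.7179 ≈ 1.393.
The tax multiplier is −c × k ≈ −0.634, so ΔY = k × (−c·ΔT) = (−£92.82 billion) / 0.7179 ≈ −£129 billion.

−£129 billion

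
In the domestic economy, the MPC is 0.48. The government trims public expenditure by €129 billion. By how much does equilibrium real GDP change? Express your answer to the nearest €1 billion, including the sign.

−€248 billion

Spending multiplier = 1/(1 − MPC) = 1/(1 − 0.48) = 1/0.52 ≈ 1.923.
ΔY = k × ΔG = (−€129 billion) / 0.52 ≈ −€248 billion.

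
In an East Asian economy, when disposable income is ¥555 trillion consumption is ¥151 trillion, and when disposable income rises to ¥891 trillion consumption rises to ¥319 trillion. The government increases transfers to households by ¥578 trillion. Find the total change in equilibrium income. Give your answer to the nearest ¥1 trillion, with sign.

MPC = ΔC/ΔYd = (319 − 151)/(891 − 555) = 168/336 = 0.5.
The transfer change shifts disposable income by +¥578 trillion, so first-round consumption changes by c·ΔTR = 0.5 × (+¥578 trillion) = +¥289 trillion.
Expenditure multiplier = 1/(1 − MPC) = 1/(1 − 0.5) = 1/0.5 = 2.
The transfer multiplier is c × k = 1, so ΔY = k × (c·ΔTR) = (+¥289 trillion) / 0.5 = +¥578 trillion.

+¥578 trillion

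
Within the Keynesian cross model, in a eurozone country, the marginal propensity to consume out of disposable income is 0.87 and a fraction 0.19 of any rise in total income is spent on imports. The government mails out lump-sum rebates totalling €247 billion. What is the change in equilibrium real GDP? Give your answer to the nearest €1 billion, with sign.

A lump-sum tax change of −€247 billion shifts disposable income by +€247 billion; first-round consumption changes by −c × ΔT = −0.87 × (−€247 billion) = +€214.89 billion.
Expenditure multiplier = 1/(1 − c + m) = 1/(1 − 0.87 + 0.19) = 1/0.32 = 3.125.
The tax multiplier is −c × k ≈ −2.719, so ΔY = k × (−c·ΔT) = (+€214.89 billion) / 0.32 ≈ +€672 billion.

+€672 billion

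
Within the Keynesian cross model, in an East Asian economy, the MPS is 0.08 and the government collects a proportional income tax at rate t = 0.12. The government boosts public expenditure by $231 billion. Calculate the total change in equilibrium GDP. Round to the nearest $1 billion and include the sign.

+$1,213 billion

MPC = 1 − MPS = 1 − 0.08 = 0.92.
Expenditure multiplier = 1/(1 − c(1−t)) = 1/(1 − 0.92×0.88) = 1/0.1904 ≈ 5.252.
ΔY = k × ΔG = (+$231 billion) / 0.1904 ≈ +$1,213 billion.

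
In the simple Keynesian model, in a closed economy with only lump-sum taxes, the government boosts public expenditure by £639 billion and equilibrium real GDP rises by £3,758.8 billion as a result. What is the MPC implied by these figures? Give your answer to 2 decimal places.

Implied spending multiplier k = ΔY/ΔG = 3,758.8/639 ≈ 5.8823.
Since k = 1/(1 − MPC), MPC = 1 − 1/k = 1 − ΔG/ΔY = 1 − 639/3,758.8 ≈ 0.83.

0.83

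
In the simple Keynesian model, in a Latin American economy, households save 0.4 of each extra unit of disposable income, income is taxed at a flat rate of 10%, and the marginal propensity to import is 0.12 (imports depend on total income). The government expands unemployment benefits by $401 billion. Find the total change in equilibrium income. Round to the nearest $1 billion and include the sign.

MPC = 1 − MPS = 1 − 0.4 = 0.6.
The transfer change shifts disposable income by +$401 billion, so first-round consumption changes by c·ΔTR = 0.6 × (+$401 billion) = +$240.6 billion.
Expenditure multiplier = 1/(1 − c(1−t) + m) = 1/(1 − 0.6×0.9 + 0.12) = 1/0.58 ≈ 1.724.
The transfer multiplier is c × k ≈ 1.034, so ΔY = k × (c·ΔTR) = (+$240.6 billion) / 0.58 ≈ +$415 billion.

+$415 billion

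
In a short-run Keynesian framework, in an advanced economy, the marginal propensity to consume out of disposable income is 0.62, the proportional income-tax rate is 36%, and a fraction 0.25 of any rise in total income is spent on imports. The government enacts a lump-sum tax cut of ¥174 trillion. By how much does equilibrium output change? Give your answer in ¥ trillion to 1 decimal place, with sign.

+¥126.4 trillion

A lump-sum tax change of −¥174 trillion shifts disposable income by +¥174 trillion; first-round consumption changes by −c × ΔT = −0.62 × (−¥174 trillion) = +¥107.88 trillion.
Expenditure multiplier = 1/(1 − c(1−t) + m) = 1/(1 − 0.62×0.64 + 0.25) = 1/0.8532 ≈ 1.172.
The tax multiplier is −c × k ≈ −0.727, so ΔY = k × (−c·ΔT) = (+¥107.88 trillion) / 0.8532 ≈ +¥126.4 trillion.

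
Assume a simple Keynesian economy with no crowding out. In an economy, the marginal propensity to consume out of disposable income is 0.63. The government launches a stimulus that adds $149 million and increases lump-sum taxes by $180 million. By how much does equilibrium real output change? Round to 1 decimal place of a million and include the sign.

Expenditure multiplier = 1/(1 − MPC) = 1/(1 − 0.63) = 1/0.37 ≈ 2.703.
ΔG contributes k·ΔG = (+$149 million) / 0.37 ≈ +$402.7 million.
ΔT of +$180 million changes first-round spending by −c·ΔT = −$113.4 million, contributing k·(−c·ΔT) = (−$113.4 million) / 0.37 ≈ −$306.5 million.
Net ΔY = k(ΔG − c·ΔT) = (+$35.6 million) / 0.37 ≈ +$96.2 million.

+$96.2 million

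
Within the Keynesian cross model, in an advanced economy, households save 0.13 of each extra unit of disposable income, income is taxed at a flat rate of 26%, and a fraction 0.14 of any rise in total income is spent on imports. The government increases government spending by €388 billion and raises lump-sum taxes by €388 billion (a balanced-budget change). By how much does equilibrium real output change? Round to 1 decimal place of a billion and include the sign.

MPC = 1 − MPS = 1 − 0.13 = 0.87.
Expenditure multiplier = 1/(1 − c(1−t) + m) = 1/(1 − 0.87×0.74 + 0.14) = 1/0.4962 ≈ 2.015.
ΔG contributes k·ΔG = (+€388 billion) / 0.4962 ≈ +€781.9 billion.
ΔT of +€388 billion changes first-round spending by −c·ΔT = −€337.56 billion, contributing k·(−c·ΔT) = (−€337.56 billion) / 0.4962 ≈ −€680.3 billion.
Net ΔY = k(ΔG − c·ΔT) = (+€50.44 billion) / 0.4962 ≈ +€101.7 billion.

+€101.7 billion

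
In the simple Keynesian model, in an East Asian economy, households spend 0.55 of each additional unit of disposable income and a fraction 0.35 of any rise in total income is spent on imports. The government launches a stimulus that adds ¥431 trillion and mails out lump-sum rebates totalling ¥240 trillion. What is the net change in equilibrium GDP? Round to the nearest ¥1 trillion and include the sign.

+¥704 trillion

Expenditure multiplier = 1/(1 − c + m) = 1/(1 − 0.55 + 0.35) = 1/0.8 = 1.25.
ΔG contributes k·ΔG = (+¥431 trillion) / 0.8 ≈ +¥538.8 trillion.
ΔT of −¥240 trillion changes first-round spending by −c·ΔT = +¥132 trillion, contributing k·(−c·ΔT) = (+¥132 trillion) / 0.8 = +¥165 trillion.
Net ΔY = k(ΔG − c·ΔT) = (+¥563 trillion) / 0.8 ≈ +¥704 trillion.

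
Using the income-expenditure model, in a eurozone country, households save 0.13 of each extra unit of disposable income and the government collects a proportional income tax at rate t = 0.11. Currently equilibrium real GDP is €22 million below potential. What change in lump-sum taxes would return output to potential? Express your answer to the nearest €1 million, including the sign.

−€6 million

MPC = 1 − MPS = 1 − 0.13 = 0.87.
Spending multiplier = 1/(1 − c(1−t)) = 1/(1 − 0.87×0.89) = 1/0.2257 ≈ 4.431.
Tax multiplier = −c·k = −0.87/0.2257 ≈ −3.855. Need ΔY = +€22 million, so ΔT = ΔY/(−c·k) = −(+€22 million) × 0.2257 / 0.87 ≈ −€6 million.
The government should cut lump-sum taxes by €6 million.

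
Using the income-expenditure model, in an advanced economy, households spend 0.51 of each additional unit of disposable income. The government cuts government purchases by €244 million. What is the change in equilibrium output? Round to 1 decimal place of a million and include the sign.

Expenditure multiplier = 1/(1 − MPC) = 1/(1 − 0.51) = 1/0.49 ≈ 2.041.
ΔY = k × ΔG = (−€244 million) / 0.49 ≈ −€498 million.

−€498.0 million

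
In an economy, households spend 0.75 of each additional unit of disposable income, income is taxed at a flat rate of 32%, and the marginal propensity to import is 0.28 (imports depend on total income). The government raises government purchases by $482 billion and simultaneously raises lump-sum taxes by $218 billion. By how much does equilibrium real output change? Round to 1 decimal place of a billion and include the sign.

Expenditure multiplier = 1/(1 − c(1−t) + m) = 1/(1 − 0.75×0.68 + 0.28) = 1/0.77 ≈ 1.299.
ΔG contributes k·ΔG = (+$482 billion) / 0.77 ≈ +$626 billion.
ΔT of +$218 billion changes first-round spending by −c·ΔT = −$163.5 billion, contributing k·(−c·ΔT) = (−$163.5 billion) / 0.77 ≈ −$212.3 billion.
Net ΔY = k(ΔG − c·ΔT) = (+$318.5 billion) / 0.77 ≈ +$413.6 billion.

+$413.6 billion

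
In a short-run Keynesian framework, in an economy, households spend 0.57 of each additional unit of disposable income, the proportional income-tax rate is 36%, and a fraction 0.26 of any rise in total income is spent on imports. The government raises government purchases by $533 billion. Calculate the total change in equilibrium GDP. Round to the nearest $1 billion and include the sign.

Spending multiplier = 1/(1 − c(1−t) + m) = 1/(1 − 0.57×0.64 + 0.26) = 1/0.8952 ≈ 1.117.
ΔY = k × ΔG = (+$533 billion) / 0.8952 ≈ +$595 billion.

+$595 billion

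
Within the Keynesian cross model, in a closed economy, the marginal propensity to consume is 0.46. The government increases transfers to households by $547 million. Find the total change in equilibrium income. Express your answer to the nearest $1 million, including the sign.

+$466 million

The transfer change shifts disposable income by +$547 million, so first-round consumption changes by c·ΔTR = 0.46 × (+$547 million) = +$251.62 million.
Expenditure multiplier = 1/(1 − MPC) = 1/(1 − 0.46) = 1/0.54 ≈ 1.852.
The transfer multiplier is c × k ≈ 0.852, so ΔY = k × (c·ΔTR) = (+$251.62 million) / 0.54 ≈ +$466 million.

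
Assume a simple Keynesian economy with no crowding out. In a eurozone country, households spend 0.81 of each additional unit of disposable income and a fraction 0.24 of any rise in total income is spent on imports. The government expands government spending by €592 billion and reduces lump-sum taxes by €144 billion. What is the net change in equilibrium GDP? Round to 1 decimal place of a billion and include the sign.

+€1,648.0 billion

Expenditure multiplier = 1/(1 − c + m) = 1/(1 − 0.81 + 0.24) = 1/0.43 ≈ 2.326.
ΔG contributes k·ΔG = (+€592 billion) / 0.43 ≈ +€1,376.7 billion.
ΔT of −€144 billion changes first-round spending by −c·ΔT = +€116.64 billion, contributing k·(−c·ΔT) = (+€116.64 billion) / 0.43 ≈ +€271.3 billion.
Net ΔY = k(ΔG − c·ΔT) = (+€708.64 billion) / 0.43 = +€1,648 billion.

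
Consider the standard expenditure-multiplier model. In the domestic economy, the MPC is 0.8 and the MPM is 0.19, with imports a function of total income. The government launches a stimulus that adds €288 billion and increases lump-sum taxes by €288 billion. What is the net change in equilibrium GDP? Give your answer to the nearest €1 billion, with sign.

Expenditure multiplier = 1/(1 − c + m) = 1/(1 − 0.8 + 0.19) = 1/0.39 ≈ 2.564.
ΔG contributes k·ΔG = (+€288 billion) / 0.39 ≈ +€738.5 billion.
ΔT of +€288 billion changes first-round spending by −c·ΔT = −€230.4 billion, contributing k·(−c·ΔT) = (−€230.4 billion) / 0.39 ≈ −€590.8 billion.
Net ΔY = k(ΔG − c·ΔT) = (+€57.6 billion) / 0.39 ≈ +€148 billion.

+€148 billion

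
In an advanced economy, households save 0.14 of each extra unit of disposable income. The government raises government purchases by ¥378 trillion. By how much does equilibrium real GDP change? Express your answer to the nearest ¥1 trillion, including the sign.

MPC = 1 − MPS = 1 − 0.14 = 0.86.
Expenditure multiplier = 1/(1 − MPC) = 1/(1 − 0.86) = 1/0.14 ≈ 7.143.
ΔY = k × ΔG = (+¥378 trillion) / 0.14 = +¥2,700 trillion.

+¥2,700 trillion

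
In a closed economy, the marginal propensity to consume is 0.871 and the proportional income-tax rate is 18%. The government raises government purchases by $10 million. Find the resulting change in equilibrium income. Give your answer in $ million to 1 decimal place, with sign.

Spending multiplier = 1/(1 − c(1−t)) = 1/(1 − 0.871×0.82) = 1/0.28578 ≈ 3.499.
ΔY = k × ΔG = (+$10 million) / 0.28578 ≈ +$35 million.

+$35.0 million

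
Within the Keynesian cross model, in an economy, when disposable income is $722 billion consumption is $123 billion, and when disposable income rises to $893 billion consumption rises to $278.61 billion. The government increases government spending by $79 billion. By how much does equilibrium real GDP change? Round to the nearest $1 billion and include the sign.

+$878 billion

MPC = ΔC/ΔYd = (278.61 − 123)/(893 − 722) = 155.61/171 = 0.91.
Expenditure multiplier = 1/(1 − MPC) = 1/(1 − 0.91) = 1/0.09 ≈ 11.111.
ΔY = k × ΔG = (+$79 billion) / 0.09 ≈ +$878 billion.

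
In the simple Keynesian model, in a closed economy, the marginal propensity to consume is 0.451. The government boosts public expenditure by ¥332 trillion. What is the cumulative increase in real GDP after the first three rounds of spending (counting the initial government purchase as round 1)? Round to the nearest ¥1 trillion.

¥549 trillion

Round 1 adds ΔG = ¥332 trillion; each later round is MPC = 0.451 times the previous.
After 3 rounds: 332 + 149.732 + 67.529132 = ΔG·(1 − c^3)/(1 − c) = 332 × (1 − 0.091733851)/0.549 ≈ ¥549 trillion.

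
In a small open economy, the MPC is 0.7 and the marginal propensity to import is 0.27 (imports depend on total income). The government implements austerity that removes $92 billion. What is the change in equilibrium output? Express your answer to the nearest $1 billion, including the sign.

−$161 billion

Government-spending multiplier = 1/(1 − c + m) = 1/(1 − 0.7 + 0.27) = 1/0.57 ≈ 1.754.
ΔY = k × ΔG = (−$92 billion) / 0.57 ≈ −$161 billion.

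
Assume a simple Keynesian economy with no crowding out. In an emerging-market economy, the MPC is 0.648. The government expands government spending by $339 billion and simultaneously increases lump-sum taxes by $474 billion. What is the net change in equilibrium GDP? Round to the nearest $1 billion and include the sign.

Expenditure multiplier = 1/(1 − MPC) = 1/(1 − 0.648) = 1/0.352 ≈ 2.841.
ΔG contributes k·ΔG = (+$339 billion) / 0.352 ≈ +$963.1 billion.
ΔT of +$474 billion changes first-round spending by −c·ΔT = −$307.152 billion, contributing k·(−c·ΔT) = (−$307.152 billion) / 0.352 ≈ −$872.6 billion.
Net ΔY = k(ΔG − c·ΔT) = (+$31.848 billion) / 0.352 ≈ +$90 billion.

+$90 billion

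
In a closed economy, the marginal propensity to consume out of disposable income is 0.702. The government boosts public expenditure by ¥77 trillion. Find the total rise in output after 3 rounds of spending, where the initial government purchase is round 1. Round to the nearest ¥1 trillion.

¥169 trillion

Round 1 adds ΔG = ¥77 trillion; each later round is MPC = 0.702 times the previous.
After 3 rounds: 77 + 54.054 + 37.945908 = ΔG·(1 − c^3)/(1 − c) = 77 × (1 − 0.345948408)/0.298 ≈ ¥169 trillion.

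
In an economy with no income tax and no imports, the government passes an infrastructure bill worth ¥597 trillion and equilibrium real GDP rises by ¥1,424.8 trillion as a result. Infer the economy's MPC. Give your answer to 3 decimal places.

0.581

Implied spending multiplier k = ΔY/ΔG = 1,424.8/597 ≈ 2.3866.
Since k = 1/(1 − MPC), MPC = 1 − 1/k = 1 − ΔG/ΔY = 1 − 597/1,424.8 ≈ 0.581.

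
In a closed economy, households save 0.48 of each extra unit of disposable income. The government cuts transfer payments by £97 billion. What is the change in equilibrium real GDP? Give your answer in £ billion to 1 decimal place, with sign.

−£105.1 billion

MPC = 1 − MPS = 1 − 0.48 = 0.52.
The transfer change shifts disposable income by −£97 billion, so first-round consumption changes by c·ΔTR = 0.52 × (−£97 billion) = −£50.44 billion.
Expenditure multiplier = 1/(1 − MPC) = 1/(1 − 0.52) = 1/0.48 ≈ 2.083.
The transfer multiplier is c × k ≈ 1.083, so ΔY = k × (c·ΔTR) = (−£50.44 billion) / 0.48 ≈ −£105.1 billion.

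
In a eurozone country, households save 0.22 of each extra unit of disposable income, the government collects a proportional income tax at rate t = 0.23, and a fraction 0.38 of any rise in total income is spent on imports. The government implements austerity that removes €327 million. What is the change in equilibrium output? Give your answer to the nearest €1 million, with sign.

−€420 million

MPC = 1 − MPS = 1 − 0.22 = 0.78.
Expenditure multiplier = 1/(1 − c(1−t) + m) = 1/(1 − 0.78×0.77 + 0.38) = 1/0.7794 ≈ 1.283.
ΔY = k × ΔG = (−€327 million) / 0.7794 ≈ −€420 million.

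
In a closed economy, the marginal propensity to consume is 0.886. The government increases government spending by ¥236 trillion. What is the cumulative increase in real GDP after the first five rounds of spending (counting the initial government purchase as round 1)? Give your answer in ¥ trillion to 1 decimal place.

Round 1 adds ΔG = ¥236 trillion; each later round is MPC = 0.886 times the previous.
After 5 rounds: 236 + 209.096 + 185.259056 + 164.139523616 + 145.427617923776 = ΔG·(1 − c^5)/(1 − c) = 236 × (1 − 0.545969785934176)/0.114 ≈ ¥939.9 trillion.

¥939.9 trillion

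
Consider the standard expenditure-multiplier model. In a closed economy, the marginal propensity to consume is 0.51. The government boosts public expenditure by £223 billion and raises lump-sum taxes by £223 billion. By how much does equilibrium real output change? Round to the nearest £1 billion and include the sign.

+£223 billion

Expenditure multiplier = 1/(1 − MPC) = 1/(1 − 0.51) = 1/0.49 ≈ 2.041.
ΔG contributes k·ΔG = (+£223 billion) / 0.49 ≈ +£455.1 billion.
ΔT of +£223 billion changes first-round spending by −c·ΔT = −£113.73 billion, contributing k·(−c·ΔT) = (−£113.73 billion) / 0.49 ≈ −£232.1 billion.
With ΔG = ΔT and no other leakages, the balanced-budget multiplier is 1, so ΔY = ΔG = +£223 billion.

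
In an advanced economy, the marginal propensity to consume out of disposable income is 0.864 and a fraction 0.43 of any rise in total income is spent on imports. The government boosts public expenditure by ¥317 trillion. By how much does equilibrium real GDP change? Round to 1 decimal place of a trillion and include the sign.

+¥560.1 trillion

Government-spending multiplier = 1/(1 − c + m) = 1/(1 − 0.864 + 0.43) = 1/0.566 ≈ 1.767.
ΔY = k × ΔG = (+¥317 trillion) / 0.566 ≈ +¥560.1 trillion.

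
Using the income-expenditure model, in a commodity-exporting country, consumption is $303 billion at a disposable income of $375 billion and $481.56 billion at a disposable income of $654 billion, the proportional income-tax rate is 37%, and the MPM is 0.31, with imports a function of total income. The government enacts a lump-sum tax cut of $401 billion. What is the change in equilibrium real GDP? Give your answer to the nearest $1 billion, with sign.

+$283 billion

MPC = ΔC/ΔYd = (481.56 − 303)/(654 − 375) = 178.56/279 = 0.64.
A lump-sum tax change of −$401 billion shifts disposable income by +$401 billion; first-round consumption changes by −c × ΔT = −0.64 × (−$401 billion) = +$256.64 billion.
Expenditure multiplier = 1/(1 − c(1−t) + m) = 1/(1 − 0.64×0.63 + 0.31) = 1/0.9068 ≈ 1.103.
The tax multiplier is −c × k ≈ −0.706, so ΔY = k × (−c·ΔT) = (+$256.64 billion) / 0.9068 ≈ +$283 billion.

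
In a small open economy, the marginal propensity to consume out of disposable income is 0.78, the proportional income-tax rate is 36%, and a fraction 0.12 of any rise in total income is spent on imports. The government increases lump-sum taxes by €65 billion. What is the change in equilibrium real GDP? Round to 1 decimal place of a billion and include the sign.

A lump-sum tax change of +€65 billion shifts disposable income by −€65 billion; first-round consumption changes by −c × ΔT = −0.78 × (+€65 billion) = −€50.7 billion.
Expenditure multiplier = 1/(1 − c(1−t) + m) = 1/(1 − 0.78×0.64 + 0.12) = 1/0.6208 ≈ 1.611.
The tax multiplier is −c × k ≈ −1.256, so ΔY = k × (−c·ΔT) = (−€50.7 billion) / 0.6208 ≈ −€81.7 billion.

−€81.7 billion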